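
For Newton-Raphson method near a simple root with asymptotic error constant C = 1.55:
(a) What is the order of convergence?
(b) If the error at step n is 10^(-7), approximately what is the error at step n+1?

(a) Newton-Raphson has quadratic (order 2) convergence near simple roots.
    This means |e_{n+1}| ≈ C|e_n|².

(b) With |e_n| = 10^(-7) and C = 1.55:
    |e_{n+1}| ≈ 1.55 × (10^(-7))² = 1.55 × 10^(-14)

(a) 2 (quadratic); (b) |e_{n+1}| ≈ 1.550e-14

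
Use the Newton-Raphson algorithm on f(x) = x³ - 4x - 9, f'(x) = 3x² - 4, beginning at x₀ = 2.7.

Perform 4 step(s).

f(x) = x³ - 4x - 9
f'(x) = 3x² - 4
x₀ = 2.7

Newton-Raphson formula: x_{n+1} = x_n - f(x_n)/f'(x_n)

Iteration 1:
  f(2.700000) = -0.117000
  f'(2.700000) = 17.870000
  x_1 = 2.700000 - (-0.117000)/17.870000 = 2.706547
Iteration 2:
  f(2.706547) = 0.000348
  f'(2.706547) = 17.976195
  x_2 = 2.706547 - 0.000348/17.976195 = 2.706528
Iteration 3:
  f(2.706528) = 0.000000
  f'(2.706528) = 17.975881
  x_3 = 2.706528 - 0.000000/17.975881 = 2.706528
Iteration 4:
  f(2.706528) = 0.000000
  f'(2.706528) = 17.975881
  x_4 = 2.706528 - 0.000000/17.975881 = 2.706528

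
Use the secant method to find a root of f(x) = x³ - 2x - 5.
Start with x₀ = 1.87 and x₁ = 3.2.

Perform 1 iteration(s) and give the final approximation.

f(x) = x³ - 2x - 5
x₀ = 1.87, x₁ = 3.2

Secant formula: x_{n+1} = x_n - f(x_n)(x_n - x_{n-1})/(f(x_n) - f(x_{n-1}))

Iteration 1:
  f(1.870000) = -2.200797
  f(3.200000) = 21.368000
  x_2 = 3.200000 - 21.368000×(3.200000 - 1.870000)/(21.368000 - (-2.200797))
       = 1.994192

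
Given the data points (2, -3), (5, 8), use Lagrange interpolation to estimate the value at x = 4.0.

Lagrange interpolation formula:
P(x) = Σ yᵢ × Lᵢ(x)
where Lᵢ(x) = Π_{j≠i} (x - xⱼ)/(xᵢ - xⱼ)

L_0(4.0) = (4.0 - 5)/(2 - 5) = 0.333333
L_1(4.0) = (4.0 - 2)/(5 - 2) = 0.666667

P(4.0) = (-3)×L_0(4.0) + 8×L_1(4.0)
P(4.0) = 4.333333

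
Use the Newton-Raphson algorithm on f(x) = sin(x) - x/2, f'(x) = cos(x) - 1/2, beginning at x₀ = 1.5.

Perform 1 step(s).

f(x) = sin(x) - x/2
f'(x) = cos(x) - 1/2
x₀ = 1.5

Newton-Raphson formula: x_{n+1} = x_n - f(x_n)/f'(x_n)

Iteration 1:
  f(1.500000) = 0.247495
  f'(1.500000) = -0.429263
  x_1 = 1.500000 - 0.247495/(-0.429263) = 2.076558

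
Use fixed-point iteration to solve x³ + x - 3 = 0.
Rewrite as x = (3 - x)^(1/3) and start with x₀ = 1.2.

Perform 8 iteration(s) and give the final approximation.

Equation: x³ + x - 3 = 0
Fixed-point form: x = (3 - x)^(1/3)
x₀ = 1.2

x_1 = g(1.200000) = 1.216440
x_2 = g(1.216440) = 1.212726
x_3 = g(1.212726) = 1.213567
x_4 = g(1.213567) = 1.213377
x_5 = g(1.213377) = 1.213420
x_6 = g(1.213420) = 1.213410
x_7 = g(1.213410) = 1.213412
x_8 = g(1.213412) = 1.213412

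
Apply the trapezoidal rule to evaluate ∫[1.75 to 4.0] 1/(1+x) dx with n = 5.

f(x) = 1/(1+x)
a = 1.75, b = 4.0, n = 5
h = (b - a)/n = 0.450000

Trapezoidal rule: (h/2)[f(x₀) + 2f(x₁) + 2f(x₂) + ... + f(xₙ)]

x_0 = 1.7500, f(x_0) = 0.363636, coefficient = 1
x_1 = 2.2000, f(x_1) = 0.312500, coefficient = 2
x_2 = 2.6500, f(x_2) = 0.273973, coefficient = 2
x_3 = 3.1000, f(x_3) = 0.243902, coefficient = 2
x_4 = 3.5500, f(x_4) = 0.219780, coefficient = 2
x_5 = 4.0000, f(x_5) = 0.200000, coefficient = 1

I ≈ (0.450000/2) × 2.663947 = 0.599388
Exact value: 0.597837
Error: 0.001551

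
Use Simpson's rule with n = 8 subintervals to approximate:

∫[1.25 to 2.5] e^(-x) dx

f(x) = e^(-x)
a = 1.25, b = 2.5, n = 8
h = (b - a)/n = 0.156250

Simpson's rule: (h/3)[f(x₀) + 4f(x₁) + 2f(x₂) + ... + f(xₙ)]

x_0 = 1.2500, f(x_0) = 0.286505, coefficient = 1
x_1 = 1.4062, f(x_1) = 0.245061, coefficient = 4
x_2 = 1.5625, f(x_2) = 0.209611, coefficient = 2
x_3 = 1.7188, f(x_3) = 0.179290, coefficient = 4
x_4 = 1.8750, f(x_4) = 0.153355, coefficient = 2
x_5 = 2.0312, f(x_5) = 0.131171, coefficient = 4
x_6 = 2.1875, f(x_6) = 0.112197, coefficient = 2
x_7 = 2.3438, f(x_7) = 0.095967, coefficient = 4
x_8 = 2.5000, f(x_8) = 0.082085, coefficient = 1

I ≈ (0.156250/3) × 3.924873 = 0.204420
Exact value: 0.204420
Error: 0.000001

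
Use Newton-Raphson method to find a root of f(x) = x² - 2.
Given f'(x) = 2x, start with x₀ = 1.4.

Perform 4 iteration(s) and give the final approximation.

f(x) = x² - 2
f'(x) = 2x
x₀ = 1.4

Newton-Raphson formula: x_{n+1} = x_n - f(x_n)/f'(x_n)

Iteration 1:
  f(1.400000) = -0.040000
  f'(1.400000) = 2.800000
  x_1 = 1.400000 - (-0.040000)/2.800000 = 1.414286
Iteration 2:
  f(1.414286) = 0.000204
  f'(1.414286) = 2.828571
  x_2 = 1.414286 - 0.000204/2.828571 = 1.414214
Iteration 3:
  f(1.414214) = 0.000000
  f'(1.414214) = 2.828427
  x_3 = 1.414214 - 0.000000/2.828427 = 1.414214
Iteration 4:
  f(1.414214) = 0.000000
  f'(1.414214) = 2.828427
  x_4 = 1.414214 - 0.000000/2.828427 = 1.414214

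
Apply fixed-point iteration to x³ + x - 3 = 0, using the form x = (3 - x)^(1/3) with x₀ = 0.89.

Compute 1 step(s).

Equation: x³ + x - 3 = 0
Fixed-point form: x = (3 - x)^(1/3)
x₀ = 0.89

x_1 = g(0.890000) = 1.282609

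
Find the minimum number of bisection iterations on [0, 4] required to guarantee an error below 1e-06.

We need (b-a)/2^n ≤ 1e-06
(4 - 0)/2^n ≤ 1e-06
4/2^n ≤ 1e-06
2^n ≥ 4000000
n ≥ log₂(4000000) = 21.93
n ≥ 22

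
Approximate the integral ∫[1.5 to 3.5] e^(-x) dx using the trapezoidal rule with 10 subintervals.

f(x) = e^(-x)
a = 1.5, b = 3.5, n = 10
h = (b - a)/n = 0.200000

Trapezoidal rule: (h/2)[f(x₀) + 2f(x₁) + 2f(x₂) + ... + f(xₙ)]

x_0 = 1.5000, f(x_0) = 0.223130, coefficient = 1
x_1 = 1.7000, f(x_1) = 0.182684, coefficient = 2
x_2 = 1.9000, f(x_2) = 0.149569, coefficient = 2
x_3 = 2.1000, f(x_3) = 0.122456, coefficient = 2
x_4 = 2.3000, f(x_4) = 0.100259, coefficient = 2
x_5 = 2.5000, f(x_5) = 0.082085, coefficient = 2
x_6 = 2.7000, f(x_6) = 0.067206, coefficient = 2
x_7 = 2.9000, f(x_7) = 0.055023, coefficient = 2
x_8 = 3.1000, f(x_8) = 0.045049, coefficient = 2
x_9 = 3.3000, f(x_9) = 0.036883, coefficient = 2
x_10 = 3.5000, f(x_10) = 0.030197, coefficient = 1

I ≈ (0.200000/2) × 1.935755 = 0.193575
Exact value: 0.192933
Error: 0.000643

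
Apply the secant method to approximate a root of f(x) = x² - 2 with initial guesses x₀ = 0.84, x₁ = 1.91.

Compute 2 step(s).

f(x) = x² - 2
x₀ = 0.84, x₁ = 1.91

Secant formula: x_{n+1} = x_n - f(x_n)(x_n - x_{n-1})/(f(x_n) - f(x_{n-1}))

Iteration 1:
  f(0.840000) = -1.294400
  f(1.910000) = 1.648100
  x_2 = 1.910000 - 1.648100×(1.910000 - 0.840000)/(1.648100 - (-1.294400))
       = 1.310691
Iteration 2:
  f(1.910000) = 1.648100
  f(1.310691) = -0.282089
  x_3 = 1.310691 - (-0.282089)×(1.310691 - 1.910000)/(-0.282089 - 1.648100)
       = 1.398278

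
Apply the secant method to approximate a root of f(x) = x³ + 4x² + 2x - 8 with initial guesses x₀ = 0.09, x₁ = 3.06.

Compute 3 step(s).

f(x) = x³ + 4x² + 2x - 8
x₀ = 0.09, x₁ = 3.06

Secant formula: x_{n+1} = x_n - f(x_n)(x_n - x_{n-1})/(f(x_n) - f(x_{n-1}))

Iteration 1:
  f(0.090000) = -7.786871
  f(3.060000) = 64.227016
  x_2 = 3.060000 - 64.227016×(3.060000 - 0.090000)/(64.227016 - (-7.786871))
       = 0.411146
Iteration 2:
  f(3.060000) = 64.227016
  f(0.411146) = -6.432040
  x_3 = 0.411146 - (-6.432040)×(0.411146 - 3.060000)/(-6.432040 - 64.227016)
       = 0.652270
Iteration 3:
  f(0.411146) = -6.432040
  f(0.652270) = -4.716126
  x_4 = 0.652270 - (-4.716126)×(0.652270 - 0.411146)/(-4.716126 - (-6.432040))
       = 1.314988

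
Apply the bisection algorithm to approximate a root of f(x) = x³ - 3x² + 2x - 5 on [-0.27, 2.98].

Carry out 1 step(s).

f(x) = x³ - 3x² + 2x - 5
Initial interval: [-0.27, 2.98]

Iteration 1:
  c_1 = (-0.270000 + 2.980000)/2 = 1.355000
  f(c_1) = f(1.355000) = -5.310261
  f(a) × f(c) ≥ 0, new interval: [1.355000, 2.980000]

After 1 iteration(s), the approximation is c_1 = 1.355000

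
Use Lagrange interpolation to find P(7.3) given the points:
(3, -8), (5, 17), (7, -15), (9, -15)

Lagrange interpolation formula:
P(x) = Σ yᵢ × Lᵢ(x)
where Lᵢ(x) = Π_{j≠i} (x - xⱼ)/(xᵢ - xⱼ)

L_0(7.3) = (7.3 - 5)/(3 - 5) × (7.3 - 7)/(3 - 7) × (7.3 - 9)/(3 - 9) = 0.024437
L_1(7.3) = (7.3 - 3)/(5 - 3) × (7.3 - 7)/(5 - 7) × (7.3 - 9)/(5 - 9) = -0.137062
L_2(7.3) = (7.3 - 3)/(7 - 3) × (7.3 - 5)/(7 - 5) × (7.3 - 9)/(7 - 9) = 1.050812
L_3(7.3) = (7.3 - 3)/(9 - 3) × (7.3 - 5)/(9 - 5) × (7.3 - 7)/(9 - 7) = 0.061812

P(7.3) = (-8)×L_0(7.3) + 17×L_1(7.3) + (-15)×L_2(7.3) + (-15)×L_3(7.3)
P(7.3) = -19.214937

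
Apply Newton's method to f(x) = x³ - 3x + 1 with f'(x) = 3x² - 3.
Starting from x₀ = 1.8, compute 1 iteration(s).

f(x) = x³ - 3x + 1
f'(x) = 3x² - 3
x₀ = 1.8

Newton-Raphson formula: x_{n+1} = x_n - f(x_n)/f'(x_n)

Iteration 1:
  f(1.800000) = 1.432000
  f'(1.800000) = 6.720000
  x_1 = 1.800000 - 1.432000/6.720000 = 1.586905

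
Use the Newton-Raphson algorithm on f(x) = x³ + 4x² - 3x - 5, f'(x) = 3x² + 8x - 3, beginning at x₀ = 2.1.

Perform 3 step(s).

f(x) = x³ + 4x² - 3x - 5
f'(x) = 3x² + 8x - 3
x₀ = 2.1

Newton-Raphson formula: x_{n+1} = x_n - f(x_n)/f'(x_n)

Iteration 1:
  f(2.100000) = 15.601000
  f'(2.100000) = 27.030000
  x_1 = 2.100000 - 15.601000/27.030000 = 1.522826
Iteration 2:
  f(1.522826) = 3.238958
  f'(1.522826) = 16.139613
  x_2 = 1.522826 - 3.238958/16.139613 = 1.322143
Iteration 3:
  f(1.322143) = 0.337004
  f'(1.322143) = 12.821326
  x_3 = 1.322143 - 0.337004/12.821326 = 1.295858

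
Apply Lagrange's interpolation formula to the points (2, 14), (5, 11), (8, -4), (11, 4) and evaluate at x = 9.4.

Lagrange interpolation formula:
P(x) = Σ yᵢ × Lᵢ(x)
where Lᵢ(x) = Π_{j≠i} (x - xⱼ)/(xᵢ - xⱼ)

L_0(9.4) = (9.4 - 5)/(2 - 5) × (9.4 - 8)/(2 - 8) × (9.4 - 11)/(2 - 11) = 0.060840
L_1(9.4) = (9.4 - 2)/(5 - 2) × (9.4 - 8)/(5 - 8) × (9.4 - 11)/(5 - 11) = -0.306963
L_2(9.4) = (9.4 - 2)/(8 - 2) × (9.4 - 5)/(8 - 5) × (9.4 - 11)/(8 - 11) = 0.964741
L_3(9.4) = (9.4 - 2)/(11 - 2) × (9.4 - 5)/(11 - 5) × (9.4 - 8)/(11 - 8) = 0.281383

P(9.4) = 14×L_0(9.4) + 11×L_1(9.4) + (-4)×L_2(9.4) + 4×L_3(9.4)
P(9.4) = -5.258272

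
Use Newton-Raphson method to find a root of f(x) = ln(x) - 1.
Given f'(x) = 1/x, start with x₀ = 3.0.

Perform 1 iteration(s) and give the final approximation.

f(x) = ln(x) - 1
f'(x) = 1/x
x₀ = 3.0

Newton-Raphson formula: x_{n+1} = x_n - f(x_n)/f'(x_n)

Iteration 1:
  f(3.000000) = 0.098612
  f'(3.000000) = 0.333333
  x_1 = 3.000000 - 0.098612/0.333333 = 2.704163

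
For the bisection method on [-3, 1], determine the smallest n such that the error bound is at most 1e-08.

We need (b-a)/2^n ≤ 1e-08
(1 - (-3))/2^n ≤ 1e-08
4/2^n ≤ 1e-08
2^n ≥ 400000000
n ≥ log₂(400000000) = 28.58
n ≥ 29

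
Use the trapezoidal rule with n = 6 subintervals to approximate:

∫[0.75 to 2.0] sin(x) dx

f(x) = sin(x)
a = 0.75, b = 2.0, n = 6
h = (b - a)/n = 0.208333

Trapezoidal rule: (h/2)[f(x₀) + 2f(x₁) + 2f(x₂) + ... + f(xₙ)]

x_0 = 0.7500, f(x_0) = 0.681639, coefficient = 1
x_1 = 0.9583, f(x_1) = 0.818235, coefficient = 2
x_2 = 1.1667, f(x_2) = 0.919445, coefficient = 2
x_3 = 1.3750, f(x_3) = 0.980893, coefficient = 2
x_4 = 1.5833, f(x_4) = 0.999921, coefficient = 2
x_5 = 1.7917, f(x_5) = 0.975707, coefficient = 2
x_6 = 2.0000, f(x_6) = 0.909297, coefficient = 1

I ≈ (0.208333/2) × 10.979339 = 1.143681
Exact value: 1.147836
Error: 0.004155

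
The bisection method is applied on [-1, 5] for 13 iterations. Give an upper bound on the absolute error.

Bisection error bound: |error| ≤ (b-a)/2^n
|error| ≤ (5 - (-1))/2^13 = 6/2^13
|error| ≤ 0.0007324219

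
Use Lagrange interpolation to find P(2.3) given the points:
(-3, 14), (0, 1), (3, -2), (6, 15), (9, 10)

Lagrange interpolation formula:
P(x) = Σ yᵢ × Lᵢ(x)
where Lᵢ(x) = Π_{j≠i} (x - xⱼ)/(xᵢ - xⱼ)

L_0(2.3) = (2.3 - 0)/(-3 - 0) × (2.3 - 3)/(-3 - 3) × (2.3 - 6)/(-3 - 6) × (2.3 - 9)/(-3 - 9) = -0.020531
L_1(2.3) = (2.3 - (-3))/(0 - (-3)) × (2.3 - 3)/(0 - 3) × (2.3 - 6)/(0 - 6) × (2.3 - 9)/(0 - 9) = 0.189241
L_2(2.3) = (2.3 - (-3))/(3 - (-3)) × (2.3 - 0)/(3 - 0) × (2.3 - 6)/(3 - 6) × (2.3 - 9)/(3 - 9) = 0.932685
L_3(2.3) = (2.3 - (-3))/(6 - (-3)) × (2.3 - 0)/(6 - 0) × (2.3 - 3)/(6 - 3) × (2.3 - 9)/(6 - 9) = -0.117636
L_4(2.3) = (2.3 - (-3))/(9 - (-3)) × (2.3 - 0)/(9 - 0) × (2.3 - 3)/(9 - 3) × (2.3 - 6)/(9 - 6) = 0.016241

P(2.3) = 14×L_0(2.3) + 1×L_1(2.3) + (-2)×L_2(2.3) + 15×L_3(2.3) + 10×L_4(2.3)
P(2.3) = -3.565694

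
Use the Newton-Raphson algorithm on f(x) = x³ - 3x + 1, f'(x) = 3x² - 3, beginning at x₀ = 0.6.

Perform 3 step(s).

f(x) = x³ - 3x + 1
f'(x) = 3x² - 3
x₀ = 0.6

Newton-Raphson formula: x_{n+1} = x_n - f(x_n)/f'(x_n)

Iteration 1:
  f(0.600000) = -0.584000
  f'(0.600000) = -1.920000
  x_1 = 0.600000 - (-0.584000)/(-1.920000) = 0.295833
Iteration 2:
  f(0.295833) = 0.138391
  f'(0.295833) = -2.737448
  x_2 = 0.295833 - 0.138391/(-2.737448) = 0.346388
Iteration 3:
  f(0.346388) = 0.002397
  f'(0.346388) = -2.640046
  x_3 = 0.346388 - 0.002397/(-2.640046) = 0.347296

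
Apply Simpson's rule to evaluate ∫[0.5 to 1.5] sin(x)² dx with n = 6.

f(x) = sin(x)²
a = 0.5, b = 1.5, n = 6
h = (b - a)/n = 0.166667

Simpson's rule: (h/3)[f(x₀) + 4f(x₁) + 2f(x₂) + ... + f(xₙ)]

x_0 = 0.5000, f(x_0) = 0.229849, coefficient = 1
x_1 = 0.6667, f(x_1) = 0.382381, coefficient = 4
x_2 = 0.8333, f(x_2) = 0.547862, coefficient = 2
x_3 = 1.0000, f(x_3) = 0.708073, coefficient = 4
x_4 = 1.1667, f(x_4) = 0.845379, coefficient = 2
x_5 = 1.3333, f(x_5) = 0.944663, coefficient = 4
x_6 = 1.5000, f(x_6) = 0.994996, coefficient = 1

I ≈ (0.166667/3) × 12.151798 = 0.675100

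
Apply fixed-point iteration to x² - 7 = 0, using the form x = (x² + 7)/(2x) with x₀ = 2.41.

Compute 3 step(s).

Equation: x² - 7 = 0
Fixed-point form: x = (x² + 7)/(2x)
x₀ = 2.41

x_1 = g(2.410000) = 2.657282
x_2 = g(2.657282) = 2.645776
x_3 = g(2.645776) = 2.645751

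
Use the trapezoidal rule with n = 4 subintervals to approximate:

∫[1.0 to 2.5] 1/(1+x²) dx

f(x) = 1/(1+x²)
a = 1.0, b = 2.5, n = 4
h = (b - a)/n = 0.375000

Trapezoidal rule: (h/2)[f(x₀) + 2f(x₁) + 2f(x₂) + ... + f(xₙ)]

x_0 = 1.0000, f(x_0) = 0.500000, coefficient = 1
x_1 = 1.3750, f(x_1) = 0.345946, coefficient = 2
x_2 = 1.7500, f(x_2) = 0.246154, coefficient = 2
x_3 = 2.1250, f(x_3) = 0.181303, coefficient = 2
x_4 = 2.5000, f(x_4) = 0.137931, coefficient = 1

I ≈ (0.375000/2) × 2.184737 = 0.409638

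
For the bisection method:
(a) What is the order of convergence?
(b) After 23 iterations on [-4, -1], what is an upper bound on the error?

(a) Bisection has linear (order 1) convergence; the error is halved each step.

(b) Error bound = (b-a)/2^n = (-1 - (-4))/2^{23}
    = 3/2^{23}

(a) 1 (linear); (b) error ≤ 3.58e-07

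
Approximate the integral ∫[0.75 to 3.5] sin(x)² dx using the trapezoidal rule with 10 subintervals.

f(x) = sin(x)²
a = 0.75, b = 3.5, n = 10
h = (b - a)/n = 0.275000

Trapezoidal rule: (h/2)[f(x₀) + 2f(x₁) + 2f(x₂) + ... + f(xₙ)]

x_0 = 0.7500, f(x_0) = 0.464631, coefficient = 1
x_1 = 1.0250, f(x_1) = 0.730536, coefficient = 2
x_2 = 1.3000, f(x_2) = 0.928444, coefficient = 2
x_3 = 1.5750, f(x_3) = 0.999982, coefficient = 2
x_4 = 1.8500, f(x_4) = 0.924050, coefficient = 2
x_5 = 2.1250, f(x_5) = 0.723044, coefficient = 2
x_6 = 2.4000, f(x_6) = 0.456251, coefficient = 2
x_7 = 2.6750, f(x_7) = 0.202361, coefficient = 2
x_8 = 2.9500, f(x_8) = 0.036261, coefficient = 2
x_9 = 3.2250, f(x_9) = 0.006941, coefficient = 2
x_10 = 3.5000, f(x_10) = 0.123049, coefficient = 1

I ≈ (0.275000/2) × 10.603420 = 1.457970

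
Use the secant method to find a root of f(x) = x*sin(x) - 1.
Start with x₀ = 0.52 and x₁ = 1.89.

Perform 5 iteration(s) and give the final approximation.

f(x) = x*sin(x) - 1
x₀ = 0.52, x₁ = 1.89

Secant formula: x_{n+1} = x_n - f(x_n)(x_n - x_{n-1})/(f(x_n) - f(x_{n-1}))

Iteration 1:
  f(0.520000) = -0.741622
  f(1.890000) = 0.794528
  x_2 = 1.890000 - 0.794528×(1.890000 - 0.520000)/(0.794528 - (-0.741622))
       = 1.181408
Iteration 2:
  f(1.890000) = 0.794528
  f(1.181408) = 0.092970
  x_3 = 1.181408 - 0.092970×(1.181408 - 1.890000)/(0.092970 - 0.794528)
       = 1.087506
Iteration 3:
  f(1.181408) = 0.092970
  f(1.087506) = -0.037045
  x_4 = 1.087506 - (-0.037045)×(1.087506 - 1.181408)/(-0.037045 - 0.092970)
       = 1.114262
Iteration 4:
  f(1.087506) = -0.037045
  f(1.114262) = 0.000145
  x_5 = 1.114262 - 0.000145×(1.114262 - 1.087506)/(0.000145 - (-0.037045))
       = 1.114157
Iteration 5:
  f(1.114262) = 0.000145
  f(1.114157) = 0.000000
  x_6 = 1.114157 - 0.000000×(1.114157 - 1.114262)/(0.000000 - 0.000145)
       = 1.114157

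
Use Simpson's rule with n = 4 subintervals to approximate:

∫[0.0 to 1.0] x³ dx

f(x) = x³
a = 0.0, b = 1.0, n = 4
h = (b - a)/n = 0.250000

Simpson's rule: (h/3)[f(x₀) + 4f(x₁) + 2f(x₂) + ... + f(xₙ)]

x_0 = 0.0000, f(x_0) = 0.000000, coefficient = 1
x_1 = 0.2500, f(x_1) = 0.015625, coefficient = 4
x_2 = 0.5000, f(x_2) = 0.125000, coefficient = 2
x_3 = 0.7500, f(x_3) = 0.421875, coefficient = 4
x_4 = 1.0000, f(x_4) = 1.000000, coefficient = 1

I ≈ (0.250000/3) × 3.000000 = 0.250000
Exact value: 0.250000
Error: 0.000000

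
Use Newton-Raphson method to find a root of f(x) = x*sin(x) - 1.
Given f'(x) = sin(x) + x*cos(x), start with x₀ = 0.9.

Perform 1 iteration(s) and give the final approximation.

f(x) = x*sin(x) - 1
f'(x) = sin(x) + x*cos(x)
x₀ = 0.9

Newton-Raphson formula: x_{n+1} = x_n - f(x_n)/f'(x_n)

Iteration 1:
  f(0.900000) = -0.295006
  f'(0.900000) = 1.342776
  x_1 = 0.900000 - (-0.295006)/1.342776 = 1.119698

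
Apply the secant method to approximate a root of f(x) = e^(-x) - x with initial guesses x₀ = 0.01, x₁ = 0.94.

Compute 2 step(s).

f(x) = e^(-x) - x
x₀ = 0.01, x₁ = 0.94

Secant formula: x_{n+1} = x_n - f(x_n)(x_n - x_{n-1})/(f(x_n) - f(x_{n-1}))

Iteration 1:
  f(0.010000) = 0.980050
  f(0.940000) = -0.549372
  x_2 = 0.940000 - (-0.549372)×(0.940000 - 0.010000)/(-0.549372 - 0.980050)
       = 0.605942
Iteration 2:
  f(0.940000) = -0.549372
  f(0.605942) = -0.060381
  x_3 = 0.605942 - (-0.060381)×(0.605942 - 0.940000)/(-0.060381 - (-0.549372))
       = 0.564692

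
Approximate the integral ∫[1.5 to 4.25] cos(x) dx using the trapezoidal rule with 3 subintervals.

f(x) = cos(x)
a = 1.5, b = 4.25, n = 3
h = (b - a)/n = 0.916667

Trapezoidal rule: (h/2)[f(x₀) + 2f(x₁) + 2f(x₂) + ... + f(xₙ)]

x_0 = 1.5000, f(x_0) = 0.070737, coefficient = 1
x_1 = 2.4167, f(x_1) = -0.748549, coefficient = 2
x_2 = 3.3333, f(x_2) = -0.981674, coefficient = 2
x_3 = 4.2500, f(x_3) = -0.446087, coefficient = 1

I ≈ (0.916667/2) × -3.835795 = -1.758073
Exact value: -1.892484
Error: 0.134411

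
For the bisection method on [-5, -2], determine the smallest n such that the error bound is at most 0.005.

We need (b-a)/2^n ≤ 0.005
(-2 - (-5))/2^n ≤ 0.005
3/2^n ≤ 0.005
2^n ≥ 600
n ≥ log₂(600) = 9.23
n ≥ 10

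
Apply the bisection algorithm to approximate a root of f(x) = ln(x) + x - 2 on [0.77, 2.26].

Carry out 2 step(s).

f(x) = ln(x) + x - 2
Initial interval: [0.77, 2.26]

Iteration 1:
  c_1 = (0.770000 + 2.260000)/2 = 1.515000
  f(c_1) = f(1.515000) = -0.069585
  f(a) × f(c) ≥ 0, new interval: [1.515000, 2.260000]
Iteration 2:
  c_2 = (1.515000 + 2.260000)/2 = 1.887500
  f(c_2) = f(1.887500) = 0.522753
  f(a) × f(c) < 0, new interval: [1.515000, 1.887500]

After 2 iteration(s), the approximation is c_2 = 1.887500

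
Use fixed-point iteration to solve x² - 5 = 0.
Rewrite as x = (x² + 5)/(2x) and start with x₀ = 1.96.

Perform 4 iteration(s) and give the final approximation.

Equation: x² - 5 = 0
Fixed-point form: x = (x² + 5)/(2x)
x₀ = 1.96

x_1 = g(1.960000) = 2.255510
x_2 = g(2.255510) = 2.236152
x_3 = g(2.236152) = 2.236068
x_4 = g(2.236068) = 2.236068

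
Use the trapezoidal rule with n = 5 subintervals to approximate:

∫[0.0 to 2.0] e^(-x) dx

f(x) = e^(-x)
a = 0.0, b = 2.0, n = 5
h = (b - a)/n = 0.400000

Trapezoidal rule: (h/2)[f(x₀) + 2f(x₁) + 2f(x₂) + ... + f(xₙ)]

x_0 = 0.0000, f(x_0) = 1.000000, coefficient = 1
x_1 = 0.4000, f(x_1) = 0.670320, coefficient = 2
x_2 = 0.8000, f(x_2) = 0.449329, coefficient = 2
x_3 = 1.2000, f(x_3) = 0.301194, coefficient = 2
x_4 = 1.6000, f(x_4) = 0.201897, coefficient = 2
x_5 = 2.0000, f(x_5) = 0.135335, coefficient = 1

I ≈ (0.400000/2) × 4.380815 = 0.876163
Exact value: 0.864665
Error: 0.011498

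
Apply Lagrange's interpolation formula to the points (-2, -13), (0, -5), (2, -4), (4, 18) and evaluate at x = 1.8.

Lagrange interpolation formula:
P(x) = Σ yᵢ × Lᵢ(x)
where Lᵢ(x) = Π_{j≠i} (x - xⱼ)/(xᵢ - xⱼ)

L_0(1.8) = (1.8 - 0)/(-2 - 0) × (1.8 - 2)/(-2 - 2) × (1.8 - 4)/(-2 - 4) = -0.016500
L_1(1.8) = (1.8 - (-2))/(0 - (-2)) × (1.8 - 2)/(0 - 2) × (1.8 - 4)/(0 - 4) = 0.104500
L_2(1.8) = (1.8 - (-2))/(2 - (-2)) × (1.8 - 0)/(2 - 0) × (1.8 - 4)/(2 - 4) = 0.940500
L_3(1.8) = (1.8 - (-2))/(4 - (-2)) × (1.8 - 0)/(4 - 0) × (1.8 - 2)/(4 - 2) = -0.028500

P(1.8) = (-13)×L_0(1.8) + (-5)×L_1(1.8) + (-4)×L_2(1.8) + 18×L_3(1.8)
P(1.8) = -4.583000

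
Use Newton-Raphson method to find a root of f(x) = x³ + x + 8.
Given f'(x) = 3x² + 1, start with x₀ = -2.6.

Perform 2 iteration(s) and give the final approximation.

f(x) = x³ + x + 8
f'(x) = 3x² + 1
x₀ = -2.6

Newton-Raphson formula: x_{n+1} = x_n - f(x_n)/f'(x_n)

Iteration 1:
  f(-2.600000) = -12.176000
  f'(-2.600000) = 21.280000
  x_1 = -2.600000 - (-12.176000)/21.280000 = -2.027820
Iteration 2:
  f(-2.027820) = -2.366319
  f'(-2.027820) = 13.336156
  x_2 = -2.027820 - (-2.366319)/13.336156 = -1.850383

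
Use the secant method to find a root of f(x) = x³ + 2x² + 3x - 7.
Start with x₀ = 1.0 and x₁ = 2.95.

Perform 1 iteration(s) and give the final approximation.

f(x) = x³ + 2x² + 3x - 7
x₀ = 1.0, x₁ = 2.95

Secant formula: x_{n+1} = x_n - f(x_n)(x_n - x_{n-1})/(f(x_n) - f(x_{n-1}))

Iteration 1:
  f(1.000000) = -1.000000
  f(2.950000) = 44.927375
  x_2 = 2.950000 - 44.927375×(2.950000 - 1.000000)/(44.927375 - (-1.000000))
       = 1.042458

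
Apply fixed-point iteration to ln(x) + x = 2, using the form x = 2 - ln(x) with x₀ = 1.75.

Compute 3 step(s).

Equation: ln(x) + x = 2
Fixed-point form: x = 2 - ln(x)
x₀ = 1.75

x_1 = g(1.750000) = 1.440384
x_2 = g(1.440384) = 1.635090
x_3 = g(1.635090) = 1.508302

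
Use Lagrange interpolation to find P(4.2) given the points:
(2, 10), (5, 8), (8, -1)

Lagrange interpolation formula:
P(x) = Σ yᵢ × Lᵢ(x)
where Lᵢ(x) = Π_{j≠i} (x - xⱼ)/(xᵢ - xⱼ)

L_0(4.2) = (4.2 - 5)/(2 - 5) × (4.2 - 8)/(2 - 8) = 0.168889
L_1(4.2) = (4.2 - 2)/(5 - 2) × (4.2 - 8)/(5 - 8) = 0.928889
L_2(4.2) = (4.2 - 2)/(8 - 2) × (4.2 - 5)/(8 - 5) = -0.097778

P(4.2) = 10×L_0(4.2) + 8×L_1(4.2) + (-1)×L_2(4.2)
P(4.2) = 9.217778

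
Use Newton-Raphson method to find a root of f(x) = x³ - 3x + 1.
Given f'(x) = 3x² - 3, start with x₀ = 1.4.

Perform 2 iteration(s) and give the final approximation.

f(x) = x³ - 3x + 1
f'(x) = 3x² - 3
x₀ = 1.4

Newton-Raphson formula: x_{n+1} = x_n - f(x_n)/f'(x_n)

Iteration 1:
  f(1.400000) = -0.456000
  f'(1.400000) = 2.880000
  x_1 = 1.400000 - (-0.456000)/2.880000 = 1.558333
Iteration 2:
  f(1.558333) = 0.109261
  f'(1.558333) = 4.285208
  x_2 = 1.558333 - 0.109261/4.285208 = 1.532836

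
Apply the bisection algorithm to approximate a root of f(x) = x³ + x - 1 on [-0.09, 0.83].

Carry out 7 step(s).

f(x) = x³ + x - 1
Initial interval: [-0.09, 0.83]

Iteration 1:
  c_1 = (-0.090000 + 0.830000)/2 = 0.370000
  f(c_1) = f(0.370000) = -0.579347
  f(a) × f(c) ≥ 0, new interval: [0.370000, 0.830000]
Iteration 2:
  c_2 = (0.370000 + 0.830000)/2 = 0.600000
  f(c_2) = f(0.600000) = -0.184000
  f(a) × f(c) ≥ 0, new interval: [0.600000, 0.830000]
Iteration 3:
  c_3 = (0.600000 + 0.830000)/2 = 0.715000
  f(c_3) = f(0.715000) = 0.080526
  f(a) × f(c) < 0, new interval: [0.600000, 0.715000]
Iteration 4:
  c_4 = (0.600000 + 0.715000)/2 = 0.657500
  f(c_4) = f(0.657500) = -0.058259
  f(a) × f(c) ≥ 0, new interval: [0.657500, 0.715000]
Iteration 5:
  c_5 = (0.657500 + 0.715000)/2 = 0.686250
  f(c_5) = f(0.686250) = 0.009432
  f(a) × f(c) < 0, new interval: [0.657500, 0.686250]
Iteration 6:
  c_6 = (0.657500 + 0.686250)/2 = 0.671875
  f(c_6) = f(0.671875) = -0.024830
  f(a) × f(c) ≥ 0, new interval: [0.671875, 0.686250]
Iteration 7:
  c_7 = (0.671875 + 0.686250)/2 = 0.679063
  f(c_7) = f(0.679063) = -0.007804
  f(a) × f(c) ≥ 0, new interval: [0.679063, 0.686250]

After 7 iteration(s), the approximation is c_7 = 0.679063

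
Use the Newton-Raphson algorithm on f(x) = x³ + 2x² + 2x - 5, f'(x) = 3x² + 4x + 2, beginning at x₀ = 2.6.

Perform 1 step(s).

f(x) = x³ + 2x² + 2x - 5
f'(x) = 3x² + 4x + 2
x₀ = 2.6

Newton-Raphson formula: x_{n+1} = x_n - f(x_n)/f'(x_n)

Iteration 1:
  f(2.600000) = 31.296000
  f'(2.600000) = 32.680000
  x_1 = 2.600000 - 31.296000/32.680000 = 1.642350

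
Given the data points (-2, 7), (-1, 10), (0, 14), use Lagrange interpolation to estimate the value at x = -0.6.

Lagrange interpolation formula:
P(x) = Σ yᵢ × Lᵢ(x)
where Lᵢ(x) = Π_{j≠i} (x - xⱼ)/(xᵢ - xⱼ)

L_0(-0.6) = (-0.6 - (-1))/(-2 - (-1)) × (-0.6 - 0)/(-2 - 0) = -0.120000
L_1(-0.6) = (-0.6 - (-2))/(-1 - (-2)) × (-0.6 - 0)/(-1 - 0) = 0.840000
L_2(-0.6) = (-0.6 - (-2))/(0 - (-2)) × (-0.6 - (-1))/(0 - (-1)) = 0.280000

P(-0.6) = 7×L_0(-0.6) + 10×L_1(-0.6) + 14×L_2(-0.6)
P(-0.6) = 11.480000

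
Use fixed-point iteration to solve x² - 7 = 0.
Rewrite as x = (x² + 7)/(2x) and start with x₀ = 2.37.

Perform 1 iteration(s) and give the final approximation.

Equation: x² - 7 = 0
Fixed-point form: x = (x² + 7)/(2x)
x₀ = 2.37

x_1 = g(2.370000) = 2.661793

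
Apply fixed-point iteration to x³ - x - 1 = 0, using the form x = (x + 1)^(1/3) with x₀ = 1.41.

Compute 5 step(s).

Equation: x³ - x - 1 = 0
Fixed-point form: x = (x + 1)^(1/3)
x₀ = 1.41

x_1 = g(1.410000) = 1.340723
x_2 = g(1.340723) = 1.327751
x_3 = g(1.327751) = 1.325294
x_4 = g(1.325294) = 1.324827
x_5 = g(1.324827) = 1.324739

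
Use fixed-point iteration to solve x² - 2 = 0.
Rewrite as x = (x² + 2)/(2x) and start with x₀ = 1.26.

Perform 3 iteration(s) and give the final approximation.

Equation: x² - 2 = 0
Fixed-point form: x = (x² + 2)/(2x)
x₀ = 1.26

x_1 = g(1.260000) = 1.423651
x_2 = g(1.423651) = 1.414245
x_3 = g(1.414245) = 1.414214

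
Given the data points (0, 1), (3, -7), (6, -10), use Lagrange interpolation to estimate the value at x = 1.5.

Lagrange interpolation formula:
P(x) = Σ yᵢ × Lᵢ(x)
where Lᵢ(x) = Π_{j≠i} (x - xⱼ)/(xᵢ - xⱼ)

L_0(1.5) = (1.5 - 3)/(0 - 3) × (1.5 - 6)/(0 - 6) = 0.375000
L_1(1.5) = (1.5 - 0)/(3 - 0) × (1.5 - 6)/(3 - 6) = 0.750000
L_2(1.5) = (1.5 - 0)/(6 - 0) × (1.5 - 3)/(6 - 3) = -0.125000

P(1.5) = 1×L_0(1.5) + (-7)×L_1(1.5) + (-10)×L_2(1.5)
P(1.5) = -3.625000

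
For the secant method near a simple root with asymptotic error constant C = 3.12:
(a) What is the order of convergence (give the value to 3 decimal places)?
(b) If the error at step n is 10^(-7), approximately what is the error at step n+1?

(a) Secant method has superlinear convergence with order φ = (1+√5)/2 ≈ 1.618.
    This means |e_{n+1}| ≈ C|e_n|^1.618.

(b) With |e_n| = 10^(-7) and C = 3.12:
    |e_{n+1}| ≈ 3.12 × (10^(-7))^1.618 = 3.12 × 10^(-11.33)

(a) ≈ 1.618 (golden ratio); (b) |e_{n+1}| ≈ 1.472e-11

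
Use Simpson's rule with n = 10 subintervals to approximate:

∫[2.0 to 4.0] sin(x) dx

f(x) = sin(x)
a = 2.0, b = 4.0, n = 10
h = (b - a)/n = 0.200000

Simpson's rule: (h/3)[f(x₀) + 4f(x₁) + 2f(x₂) + ... + f(xₙ)]

x_0 = 2.0000, f(x_0) = 0.909297, coefficient = 1
x_1 = 2.2000, f(x_1) = 0.808496, coefficient = 4
x_2 = 2.4000, f(x_2) = 0.675463, coefficient = 2
x_3 = 2.6000, f(x_3) = 0.515501, coefficient = 4
x_4 = 2.8000, f(x_4) = 0.334988, coefficient = 2
x_5 = 3.0000, f(x_5) = 0.141120, coefficient = 4
x_6 = 3.2000, f(x_6) = -0.058374, coefficient = 2
x_7 = 3.4000, f(x_7) = -0.255541, coefficient = 4
x_8 = 3.6000, f(x_8) = -0.442520, coefficient = 2
x_9 = 3.8000, f(x_9) = -0.611858, coefficient = 4
x_10 = 4.0000, f(x_10) = -0.756802, coefficient = 1

I ≈ (0.200000/3) × 3.562484 = 0.237499
Exact value: 0.237497
Error: 0.000002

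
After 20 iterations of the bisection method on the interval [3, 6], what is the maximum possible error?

Bisection error bound: |error| ≤ (b-a)/2^n
|error| ≤ (6 - 3)/2^20 = 3/2^20
|error| ≤ 0.0000028610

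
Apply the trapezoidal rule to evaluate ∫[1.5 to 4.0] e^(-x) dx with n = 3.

f(x) = e^(-x)
a = 1.5, b = 4.0, n = 3
h = (b - a)/n = 0.833333

Trapezoidal rule: (h/2)[f(x₀) + 2f(x₁) + 2f(x₂) + ... + f(xₙ)]

x_0 = 1.5000, f(x_0) = 0.223130, coefficient = 1
x_1 = 2.3333, f(x_1) = 0.096972, coefficient = 2
x_2 = 3.1667, f(x_2) = 0.042144, coefficient = 2
x_3 = 4.0000, f(x_3) = 0.018316, coefficient = 1

I ≈ (0.833333/2) × 0.519677 = 0.216532
Exact value: 0.204815
Error: 0.011718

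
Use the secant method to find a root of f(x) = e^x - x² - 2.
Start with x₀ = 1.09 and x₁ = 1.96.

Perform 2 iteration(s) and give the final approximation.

f(x) = e^x - x² - 2
x₀ = 1.09, x₁ = 1.96

Secant formula: x_{n+1} = x_n - f(x_n)(x_n - x_{n-1})/(f(x_n) - f(x_{n-1}))

Iteration 1:
  f(1.090000) = -0.213826
  f(1.960000) = 1.257727
  x_2 = 1.960000 - 1.257727×(1.960000 - 1.090000)/(1.257727 - (-0.213826))
       = 1.216416
Iteration 2:
  f(1.960000) = 1.257727
  f(1.216416) = -0.104598
  x_3 = 1.216416 - (-0.104598)×(1.216416 - 1.960000)/(-0.104598 - 1.257727)
       = 1.273508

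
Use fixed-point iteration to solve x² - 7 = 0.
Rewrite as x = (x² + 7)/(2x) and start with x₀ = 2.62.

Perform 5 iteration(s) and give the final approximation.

Equation: x² - 7 = 0
Fixed-point form: x = (x² + 7)/(2x)
x₀ = 2.62

x_1 = g(2.620000) = 2.645878
x_2 = g(2.645878) = 2.645751
x_3 = g(2.645751) = 2.645751
x_4 = g(2.645751) = 2.645751
x_5 = g(2.645751) = 2.645751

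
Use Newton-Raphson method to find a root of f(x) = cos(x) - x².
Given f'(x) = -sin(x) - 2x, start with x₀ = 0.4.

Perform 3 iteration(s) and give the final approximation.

f(x) = cos(x) - x²
f'(x) = -sin(x) - 2x
x₀ = 0.4

Newton-Raphson formula: x_{n+1} = x_n - f(x_n)/f'(x_n)

Iteration 1:
  f(0.400000) = 0.761061
  f'(0.400000) = -1.189418
  x_1 = 0.400000 - 0.761061/(-1.189418) = 1.039860
Iteration 2:
  f(1.039860) = -0.574967
  f'(1.039860) = -2.942053
  x_2 = 1.039860 - (-0.574967)/(-2.942053) = 0.844429
Iteration 3:
  f(0.844429) = -0.048902
  f'(0.844429) = -2.436450
  x_3 = 0.844429 - (-0.048902)/(-2.436450) = 0.824358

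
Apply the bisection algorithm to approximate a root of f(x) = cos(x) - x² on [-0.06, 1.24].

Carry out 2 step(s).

f(x) = cos(x) - x²
Initial interval: [-0.06, 1.24]

Iteration 1:
  c_1 = (-0.060000 + 1.240000)/2 = 0.590000
  f(c_1) = f(0.590000) = 0.482841
  f(a) × f(c) ≥ 0, new interval: [0.590000, 1.240000]
Iteration 2:
  c_2 = (0.590000 + 1.240000)/2 = 0.915000
  f(c_2) = f(0.915000) = -0.227434
  f(a) × f(c) < 0, new interval: [0.590000, 0.915000]

After 2 iteration(s), the approximation is c_2 = 0.915000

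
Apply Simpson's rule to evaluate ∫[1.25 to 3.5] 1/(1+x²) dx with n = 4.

f(x) = 1/(1+x²)
a = 1.25, b = 3.5, n = 4
h = (b - a)/n = 0.562500

Simpson's rule: (h/3)[f(x₀) + 4f(x₁) + 2f(x₂) + ... + f(xₙ)]

x_0 = 1.2500, f(x_0) = 0.390244, coefficient = 1
x_1 = 1.8125, f(x_1) = 0.233364, coefficient = 4
x_2 = 2.3750, f(x_2) = 0.150588, coefficient = 2
x_3 = 2.9375, f(x_3) = 0.103854, coefficient = 4
x_4 = 3.5000, f(x_4) = 0.075472, coefficient = 1

I ≈ (0.562500/3) × 2.115763 = 0.396706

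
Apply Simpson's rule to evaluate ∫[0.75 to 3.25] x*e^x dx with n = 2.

f(x) = x*e^x
a = 0.75, b = 3.25, n = 2
h = (b - a)/n = 1.250000

Simpson's rule: (h/3)[f(x₀) + 4f(x₁) + 2f(x₂) + ... + f(xₙ)]

x_0 = 0.7500, f(x_0) = 1.587750, coefficient = 1
x_1 = 2.0000, f(x_1) = 14.778112, coefficient = 4
x_2 = 3.2500, f(x_2) = 83.818605, coefficient = 1

I ≈ (1.250000/3) × 144.518804 = 60.216168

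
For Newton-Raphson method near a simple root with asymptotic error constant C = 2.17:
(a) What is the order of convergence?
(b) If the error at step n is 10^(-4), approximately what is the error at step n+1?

(a) Newton-Raphson has quadratic (order 2) convergence near simple roots.
    This means |e_{n+1}| ≈ C|e_n|².

(b) With |e_n| = 10^(-4) and C = 2.17:
    |e_{n+1}| ≈ 2.17 × (10^(-4))² = 2.17 × 10^(-8)

(a) 2 (quadratic); (b) |e_{n+1}| ≈ 2.170e-08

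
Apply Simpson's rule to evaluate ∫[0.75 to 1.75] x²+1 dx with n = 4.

f(x) = x²+1
a = 0.75, b = 1.75, n = 4
h = (b - a)/n = 0.250000

Simpson's rule: (h/3)[f(x₀) + 4f(x₁) + 2f(x₂) + ... + f(xₙ)]

x_0 = 0.7500, f(x_0) = 1.562500, coefficient = 1
x_1 = 1.0000, f(x_1) = 2.000000, coefficient = 4
x_2 = 1.2500, f(x_2) = 2.562500, coefficient = 2
x_3 = 1.5000, f(x_3) = 3.250000, coefficient = 4
x_4 = 1.7500, f(x_4) = 4.062500, coefficient = 1

I ≈ (0.250000/3) × 31.750000 = 2.645833
Exact value: 2.645833
Error: 0.000000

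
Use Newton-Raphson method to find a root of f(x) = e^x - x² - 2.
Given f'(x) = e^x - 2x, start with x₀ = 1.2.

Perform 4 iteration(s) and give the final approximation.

f(x) = e^x - x² - 2
f'(x) = e^x - 2x
x₀ = 1.2

Newton-Raphson formula: x_{n+1} = x_n - f(x_n)/f'(x_n)

Iteration 1:
  f(1.200000) = -0.119883
  f'(1.200000) = 0.920117
  x_1 = 1.200000 - (-0.119883)/0.920117 = 1.330291
Iteration 2:
  f(1.330291) = 0.012470
  f'(1.330291) = 1.121562
  x_2 = 1.330291 - 0.012470/1.121562 = 1.319173
Iteration 3:
  f(1.319173) = 0.000109
  f'(1.319173) = 1.101981
  x_3 = 1.319173 - 0.000109/1.101981 = 1.319074
Iteration 4:
  f(1.319074) = 0.000000
  f'(1.319074) = 1.101808
  x_4 = 1.319074 - 0.000000/1.101808 = 1.319074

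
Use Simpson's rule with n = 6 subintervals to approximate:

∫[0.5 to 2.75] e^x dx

f(x) = e^x
a = 0.5, b = 2.75, n = 6
h = (b - a)/n = 0.375000

Simpson's rule: (h/3)[f(x₀) + 4f(x₁) + 2f(x₂) + ... + f(xₙ)]

x_0 = 0.5000, f(x_0) = 1.648721, coefficient = 1
x_1 = 0.8750, f(x_1) = 2.398875, coefficient = 4
x_2 = 1.2500, f(x_2) = 3.490343, coefficient = 2
x_3 = 1.6250, f(x_3) = 5.078419, coefficient = 4
x_4 = 2.0000, f(x_4) = 7.389056, coefficient = 2
x_5 = 2.3750, f(x_5) = 10.751013, coefficient = 4
x_6 = 2.7500, f(x_6) = 15.642632, coefficient = 1

I ≈ (0.375000/3) × 111.963381 = 13.995423
Exact value: 13.993911
Error: 0.001512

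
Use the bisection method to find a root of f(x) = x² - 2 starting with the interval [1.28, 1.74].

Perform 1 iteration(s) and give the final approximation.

f(x) = x² - 2
Initial interval: [1.28, 1.74]

Iteration 1:
  c_1 = (1.280000 + 1.740000)/2 = 1.510000
  f(c_1) = f(1.510000) = 0.280100
  f(a) × f(c) < 0, new interval: [1.280000, 1.510000]

After 1 iteration(s), the approximation is c_1 = 1.510000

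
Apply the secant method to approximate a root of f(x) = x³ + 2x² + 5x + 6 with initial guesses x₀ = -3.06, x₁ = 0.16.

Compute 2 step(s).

f(x) = x³ + 2x² + 5x + 6
x₀ = -3.06, x₁ = 0.16

Secant formula: x_{n+1} = x_n - f(x_n)(x_n - x_{n-1})/(f(x_n) - f(x_{n-1}))

Iteration 1:
  f(-3.060000) = -19.225416
  f(0.160000) = 6.855296
  x_2 = 0.160000 - 6.855296×(0.160000 - (-3.060000))/(6.855296 - (-19.225416))
       = -0.686375
Iteration 2:
  f(0.160000) = 6.855296
  f(-0.686375) = 3.186989
  x_3 = -0.686375 - 3.186989×(-0.686375 - 0.160000)/(3.186989 - 6.855296)
       = -1.421697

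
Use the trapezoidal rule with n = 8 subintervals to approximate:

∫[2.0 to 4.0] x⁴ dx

f(x) = x⁴
a = 2.0, b = 4.0, n = 8
h = (b - a)/n = 0.250000

Trapezoidal rule: (h/2)[f(x₀) + 2f(x₁) + 2f(x₂) + ... + f(xₙ)]

x_0 = 2.0000, f(x_0) = 16.000000, coefficient = 1
x_1 = 2.2500, f(x_1) = 25.628906, coefficient = 2
x_2 = 2.5000, f(x_2) = 39.062500, coefficient = 2
x_3 = 2.7500, f(x_3) = 57.191406, coefficient = 2
x_4 = 3.0000, f(x_4) = 81.000000, coefficient = 2
x_5 = 3.2500, f(x_5) = 111.566406, coefficient = 2
x_6 = 3.5000, f(x_6) = 150.062500, coefficient = 2
x_7 = 3.7500, f(x_7) = 197.753906, coefficient = 2
x_8 = 4.0000, f(x_8) = 256.000000, coefficient = 1

I ≈ (0.250000/2) × 1596.531250 = 199.566406
Exact value: 198.400000
Error: 1.166406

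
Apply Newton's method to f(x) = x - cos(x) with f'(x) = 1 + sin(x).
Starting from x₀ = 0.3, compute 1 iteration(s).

f(x) = x - cos(x)
f'(x) = 1 + sin(x)
x₀ = 0.3

Newton-Raphson formula: x_{n+1} = x_n - f(x_n)/f'(x_n)

Iteration 1:
  f(0.300000) = -0.655336
  f'(0.300000) = 1.295520
  x_1 = 0.300000 - (-0.655336)/1.295520 = 0.805848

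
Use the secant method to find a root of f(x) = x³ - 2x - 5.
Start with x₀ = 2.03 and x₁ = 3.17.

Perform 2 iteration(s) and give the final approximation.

f(x) = x³ - 2x - 5
x₀ = 2.03, x₁ = 3.17

Secant formula: x_{n+1} = x_n - f(x_n)(x_n - x_{n-1})/(f(x_n) - f(x_{n-1}))

Iteration 1:
  f(2.030000) = -0.694573
  f(3.170000) = 20.515013
  x_2 = 3.170000 - 20.515013×(3.170000 - 2.030000)/(20.515013 - (-0.694573))
       = 2.067333
Iteration 2:
  f(3.170000) = 20.515013
  f(2.067333) = -0.299165
  x_3 = 2.067333 - (-0.299165)×(2.067333 - 3.170000)/(-0.299165 - 20.515013)
       = 2.083182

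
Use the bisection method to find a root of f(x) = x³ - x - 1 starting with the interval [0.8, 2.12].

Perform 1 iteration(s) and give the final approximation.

f(x) = x³ - x - 1
Initial interval: [0.8, 2.12]

Iteration 1:
  c_1 = (0.800000 + 2.120000)/2 = 1.460000
  f(c_1) = f(1.460000) = 0.652136
  f(a) × f(c) < 0, new interval: [0.800000, 1.460000]

After 1 iteration(s), the approximation is c_1 = 1.460000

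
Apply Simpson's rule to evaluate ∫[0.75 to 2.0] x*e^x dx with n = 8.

f(x) = x*e^x
a = 0.75, b = 2.0, n = 8
h = (b - a)/n = 0.156250

Simpson's rule: (h/3)[f(x₀) + 4f(x₁) + 2f(x₂) + ... + f(xₙ)]

x_0 = 0.7500, f(x_0) = 1.587750, coefficient = 1
x_1 = 0.9062, f(x_1) = 2.242990, coefficient = 4
x_2 = 1.0625, f(x_2) = 3.074446, coefficient = 2
x_3 = 1.2188, f(x_3) = 4.122978, coefficient = 4
x_4 = 1.3750, f(x_4) = 5.438230, coefficient = 2
x_5 = 1.5312, f(x_5) = 7.080428, coefficient = 4
x_6 = 1.6875, f(x_6) = 9.122539, coefficient = 2
x_7 = 1.8438, f(x_7) = 11.652859, coefficient = 4
x_8 = 2.0000, f(x_8) = 14.778112, coefficient = 1

I ≈ (0.156250/3) × 152.033314 = 7.918402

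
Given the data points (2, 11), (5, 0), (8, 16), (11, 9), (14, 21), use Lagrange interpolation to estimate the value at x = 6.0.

Lagrange interpolation formula:
P(x) = Σ yᵢ × Lᵢ(x)
where Lᵢ(x) = Π_{j≠i} (x - xⱼ)/(xᵢ - xⱼ)

L_0(6.0) = (6.0 - 5)/(2 - 5) × (6.0 - 8)/(2 - 8) × (6.0 - 11)/(2 - 11) × (6.0 - 14)/(2 - 14) = -0.041152
L_1(6.0) = (6.0 - 2)/(5 - 2) × (6.0 - 8)/(5 - 8) × (6.0 - 11)/(5 - 11) × (6.0 - 14)/(5 - 14) = 0.658436
L_2(6.0) = (6.0 - 2)/(8 - 2) × (6.0 - 5)/(8 - 5) × (6.0 - 11)/(8 - 11) × (6.0 - 14)/(8 - 14) = 0.493827
L_3(6.0) = (6.0 - 2)/(11 - 2) × (6.0 - 5)/(11 - 5) × (6.0 - 8)/(11 - 8) × (6.0 - 14)/(11 - 14) = -0.131687
L_4(6.0) = (6.0 - 2)/(14 - 2) × (6.0 - 5)/(14 - 5) × (6.0 - 8)/(14 - 8) × (6.0 - 11)/(14 - 11) = 0.020576

P(6.0) = 11×L_0(6.0) + 0×L_1(6.0) + 16×L_2(6.0) + 9×L_3(6.0) + 21×L_4(6.0)
P(6.0) = 6.695473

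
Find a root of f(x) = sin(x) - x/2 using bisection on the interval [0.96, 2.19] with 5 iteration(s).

f(x) = sin(x) - x/2
Initial interval: [0.96, 2.19]

Iteration 1:
  c_1 = (0.960000 + 2.190000)/2 = 1.575000
  f(c_1) = f(1.575000) = 0.212491
  f(a) × f(c) ≥ 0, new interval: [1.575000, 2.190000]
Iteration 2:
  c_2 = (1.575000 + 2.190000)/2 = 1.882500
  f(c_2) = f(1.882500) = 0.010562
  f(a) × f(c) ≥ 0, new interval: [1.882500, 2.190000]
Iteration 3:
  c_3 = (1.882500 + 2.190000)/2 = 2.036250
  f(c_3) = f(2.036250) = -0.124507
  f(a) × f(c) < 0, new interval: [1.882500, 2.036250]
Iteration 4:
  c_4 = (1.882500 + 2.036250)/2 = 1.959375
  f(c_4) = f(1.959375) = -0.054239
  f(a) × f(c) < 0, new interval: [1.882500, 1.959375]
Iteration 5:
  c_5 = (1.882500 + 1.959375)/2 = 1.920937
  f(c_5) = f(1.920937) = -0.021144
  f(a) × f(c) < 0, new interval: [1.882500, 1.920937]

After 5 iteration(s), the approximation is c_5 = 1.920937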